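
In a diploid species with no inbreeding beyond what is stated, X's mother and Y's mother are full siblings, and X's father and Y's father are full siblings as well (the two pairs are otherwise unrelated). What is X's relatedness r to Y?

Independent pedigree routes through distinct common ancestors add.
X and Y are related in two ways: first cousins through their mothers (r = 1/8) and first cousins through their fathers (r = 1/8) — i.e. double first cousins.
r = 1/8 + 1/8 = 0.25.

0.25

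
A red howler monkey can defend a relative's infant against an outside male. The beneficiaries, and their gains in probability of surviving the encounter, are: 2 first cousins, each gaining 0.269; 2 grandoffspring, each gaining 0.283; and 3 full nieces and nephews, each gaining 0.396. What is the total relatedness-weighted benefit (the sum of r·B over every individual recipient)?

0.50575

r to a first cousin = 1/8 (first cousins share one grandparent pair — two paths of length 4: r = 2·(1/2)^4 = 1/8).
r to a grandoffspring = 1/4 (two parent–offspring links: r = (1/2)^2 = 1/4).
r to a full niece or nephew = 1/4 (full aunt/uncle↔niece/nephew: two paths of length 3 through the shared grandparent pair: r = 2·(1/2)^3 = 1/4).
Summing one r·B term per recipient: 2·0.125·0.269 + 2·0.25·0.283 + 3·0.25·0.396 = 0.50575.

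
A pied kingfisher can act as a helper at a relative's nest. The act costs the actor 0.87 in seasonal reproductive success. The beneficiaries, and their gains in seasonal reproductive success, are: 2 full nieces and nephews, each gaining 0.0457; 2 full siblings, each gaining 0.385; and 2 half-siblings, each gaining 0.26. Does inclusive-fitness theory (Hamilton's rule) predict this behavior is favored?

Hamilton's rule: the trait is favored when the sum of r·B over every recipient exceeds the actor's cost C.
r to a full niece or nephew = 0.25 (full aunt/uncle↔niece/nephew: two paths of length 3 through the shared grandparent pair: r = 2·(1/2)^3 = 1/4).
r to a full sibling = 1/2 (full sibs share both parents — two paths of length 2: r = 2·(1/2)^2 = 1/2).
r to a half-sibling = 1/4 (half-sibs share one parent — one path of length 2: r = (1/2)^2 = 1/4).
Summing one r·B term per recipient: 2·0.25·0.0457 + 2·0.5·0.385 + 2·0.25·0.26 = 0.53785.
0.53785 < 0.87: the indirect benefit is less than the cost.

No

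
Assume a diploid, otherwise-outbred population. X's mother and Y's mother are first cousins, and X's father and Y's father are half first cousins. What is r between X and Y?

0.046875

Relatedness sums over independent paths through distinct common ancestors.
X and Y are related in two ways: second cousins through their mothers (r = 1/32) and half second cousins through their fathers (r = 1/64).
r = 1/32 + 1/64 = 3/64 = 0.046875.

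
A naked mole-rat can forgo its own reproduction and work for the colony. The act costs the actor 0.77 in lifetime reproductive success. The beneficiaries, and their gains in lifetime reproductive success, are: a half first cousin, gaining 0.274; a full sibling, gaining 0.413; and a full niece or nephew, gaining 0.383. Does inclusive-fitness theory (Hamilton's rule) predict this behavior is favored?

Hamilton's rule: the trait is favored when the sum of r·B over every recipient exceeds the actor's cost C.
r to a half first cousin = 0.0625 (half first cousins share one grandparent — one path of length 4: r = (1/2)^4 = 1/16).
r to a full sibling = 0.5 (full sibs share both parents — two paths of length 2: r = 2·(1/2)^2 = 1/2).
r to a full niece or nephew = 1/4 (full aunt/uncle↔niece/nephew: two paths of length 3 through the shared grandparent pair: r = 2·(1/2)^3 = 1/4).
Summing one r·B term per recipient: 1·0.0625·0.274 + 1·0.5·0.413 + 1·0.25·0.383 = 0.319375.
0.319375 < 0.77: the indirect benefit is less than the cost.

No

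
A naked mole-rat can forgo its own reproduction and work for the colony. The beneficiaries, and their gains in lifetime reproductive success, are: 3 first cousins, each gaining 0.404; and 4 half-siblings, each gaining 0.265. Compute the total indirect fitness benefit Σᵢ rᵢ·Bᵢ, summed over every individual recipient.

r to a first cousin = 0.125 (first cousins share one grandparent pair — two paths of length 4: r = 2·(1/2)^4 = 1/8).
r to a half-sibling = 1/4 (half-sibs share one parent — one path of length 2: r = (1/2)^2 = 1/4).
Summing one r·B term per recipient: 3·0.125·0.404 + 4·0.25·0.265 = 0.4165.

0.4165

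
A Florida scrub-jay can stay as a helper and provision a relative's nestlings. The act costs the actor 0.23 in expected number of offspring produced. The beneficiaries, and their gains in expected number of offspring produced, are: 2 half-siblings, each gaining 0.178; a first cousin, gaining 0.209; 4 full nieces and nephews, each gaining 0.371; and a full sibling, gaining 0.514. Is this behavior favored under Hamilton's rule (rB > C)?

Hamilton's rule: the trait is favored when the sum of r·B over every recipient exceeds the actor's cost C.
r to a half-sibling = 1/4 (half-sibs share one parent — one path of length 2: r = (1/2)^2 = 1/4).
r to a first cousin = 0.125 (first cousins share one grandparent pair — two paths of length 4: r = 2·(1/2)^4 = 1/8).
r to a full niece or nephew = 1/4 (full aunt/uncle↔niece/nephew: two paths of length 3 through the shared grandparent pair: r = 2·(1/2)^3 = 1/4).
r to a full sibling = 0.5 (full sibs share both parents — two paths of length 2: r = 2·(1/2)^2 = 1/2).
Summing one r·B term per recipient: 2·0.25·0.178 + 1·0.125·0.209 + 4·0.25·0.371 + 1·0.5·0.514 = 0.743125.
0.743125 > 0.23: the indirect benefit exceeds the cost.

Yes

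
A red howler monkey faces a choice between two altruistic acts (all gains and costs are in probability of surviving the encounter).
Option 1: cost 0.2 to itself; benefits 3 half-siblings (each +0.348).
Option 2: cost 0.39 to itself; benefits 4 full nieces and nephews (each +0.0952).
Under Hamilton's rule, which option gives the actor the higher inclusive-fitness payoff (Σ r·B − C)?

Option 1: r to a half-sibling = 0.25.
Option 1: Σ r·B − C = (3·0.25·0.348) − 0.2 = 0.061.
Option 2: r to a full niece or nephew = 0.25.
Option 2: Σ r·B − C = (4·0.25·0.0952) − 0.39 = -0.2948.
Option 1 has the higher net inclusive-fitness payoff.

Option 1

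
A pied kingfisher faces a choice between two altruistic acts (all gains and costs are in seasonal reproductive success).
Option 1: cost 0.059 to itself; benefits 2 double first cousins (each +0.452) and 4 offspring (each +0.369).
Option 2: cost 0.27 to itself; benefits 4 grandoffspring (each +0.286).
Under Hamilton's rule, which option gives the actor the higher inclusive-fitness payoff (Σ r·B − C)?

Option 1: r to a double first cousin = 0.25.
Option 1: r to an offspring = 0.5.
Option 1: Σ r·B − C = (2·0.25·0.452 + 4·0.5·0.369) − 0.059 = 0.905.
Option 2: r to a grandoffspring = 0.25.
Option 2: Σ r·B − C = (4·0.25·0.286) − 0.27 = 0.016.
Option 1 has the higher net inclusive-fitness payoff.

Option 1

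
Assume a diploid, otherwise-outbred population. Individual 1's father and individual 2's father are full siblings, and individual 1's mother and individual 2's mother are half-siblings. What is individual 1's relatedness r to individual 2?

0.1875

Independent pedigree routes through distinct common ancestors add.
Individual 1 and individual 2 are related in two ways: first cousins through their fathers (r = 1/8) and half first cousins through their mothers (r = 1/16).
r = 1/8 + 1/16 = 3/16 = 0.1875.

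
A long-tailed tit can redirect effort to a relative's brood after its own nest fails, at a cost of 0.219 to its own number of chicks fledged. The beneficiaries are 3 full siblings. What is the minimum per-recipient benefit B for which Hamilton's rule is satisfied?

0.146

r to a full sibling = 1/2 (full sibs share both parents — two paths of length 2: r = 2·(1/2)^2 = 1/2).
Hamilton's rule with n recipients of equal r: n·r·B > C, so B > C/(n·r) = 0.219/(3·0.5) = 0.146.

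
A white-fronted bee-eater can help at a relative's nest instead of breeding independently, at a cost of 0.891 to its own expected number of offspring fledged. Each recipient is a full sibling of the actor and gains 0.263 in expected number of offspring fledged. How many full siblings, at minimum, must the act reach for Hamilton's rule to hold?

r to a full sibling = 1/2 (full sibs share both parents — two paths of length 2: r = 2·(1/2)^2 = 1/2).
Hamilton's rule: n·r·B > C  ⇒  n > C/(r·B) = 0.891/(0.5·0.263) = 6.776.
The smallest integer exceeding 6.776 is 7.

7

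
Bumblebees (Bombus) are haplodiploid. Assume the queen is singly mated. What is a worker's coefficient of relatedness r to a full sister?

0.75

Haplodiploid full sisters inherit their father's entire haploid genome identically (contributing 1/2) and on average half of their mother's contribution (1/2 · 1/2 = 1/4); r = 1/2 + 1/4 = 3/4.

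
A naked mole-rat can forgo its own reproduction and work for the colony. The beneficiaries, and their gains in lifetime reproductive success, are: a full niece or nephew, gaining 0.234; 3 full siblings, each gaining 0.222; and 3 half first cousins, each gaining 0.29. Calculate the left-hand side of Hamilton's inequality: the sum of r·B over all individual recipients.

r to a full niece or nephew = 1/4 (full aunt/uncle↔niece/nephew: two paths of length 3 through the shared grandparent pair: r = 2·(1/2)^3 = 1/4).
r to a full sibling = 1/2 (full sibs share both parents — two paths of length 2: r = 2·(1/2)^2 = 1/2).
r to a half first cousin = 0.0625 (half first cousins share one grandparent — one path of length 4: r = (1/2)^4 = 1/16).
Summing one r·B term per recipient: 1·0.25·0.234 + 3·0.5·0.222 + 3·0.0625·0.29 = 0.445875.

0.445875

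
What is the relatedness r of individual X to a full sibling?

0.5

Each parent–offspring link contributes a factor of 1/2, and independent paths through distinct common ancestors add.
Full sibs share both parents — two paths of length 2: r = 2·(1/2)^2 = 1/2.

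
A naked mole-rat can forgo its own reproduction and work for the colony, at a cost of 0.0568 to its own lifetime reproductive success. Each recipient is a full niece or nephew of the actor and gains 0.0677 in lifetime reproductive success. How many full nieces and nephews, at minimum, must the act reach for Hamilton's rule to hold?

4

r to a full niece or nephew = 1/4 (full aunt/uncle↔niece/nephew: two paths of length 3 through the shared grandparent pair: r = 2·(1/2)^3 = 1/4).
Hamilton's rule: n·r·B > C  ⇒  n > C/(r·B) = 0.0568/(0.25·0.0677) = 3.356.
The smallest integer exceeding 3.356 is 4.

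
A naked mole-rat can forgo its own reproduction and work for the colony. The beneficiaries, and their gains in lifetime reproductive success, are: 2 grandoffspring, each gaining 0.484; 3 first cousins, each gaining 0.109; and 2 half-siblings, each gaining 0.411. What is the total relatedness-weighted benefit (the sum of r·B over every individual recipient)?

0.488375

r to a grandoffspring = 1/4 (two parent–offspring links: r = (1/2)^2 = 1/4).
r to a first cousin = 0.125 (first cousins share one grandparent pair — two paths of length 4: r = 2·(1/2)^4 = 1/8).
r to a half-sibling = 0.25 (half-sibs share one parent — one path of length 2: r = (1/2)^2 = 1/4).
Summing one r·B term per recipient: 2·0.25·0.484 + 3·0.125·0.109 + 2·0.25·0.411 = 0.488375.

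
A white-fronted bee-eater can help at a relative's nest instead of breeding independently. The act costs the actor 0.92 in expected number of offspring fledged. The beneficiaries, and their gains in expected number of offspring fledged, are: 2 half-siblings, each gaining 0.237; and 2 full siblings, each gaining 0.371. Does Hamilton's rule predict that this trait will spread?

Hamilton's rule: the trait is favored when the sum of r·B over every recipient exceeds the actor's cost C.
r to a half-sibling = 0.25 (half-sibs share one parent — one path of length 2: r = (1/2)^2 = 1/4).
r to a full sibling = 1/2 (full sibs share both parents — two paths of length 2: r = 2·(1/2)^2 = 1/2).
Summing one r·B term per recipient: 2·0.25·0.237 + 2·0.5·0.371 = 0.4895.
0.4895 < 0.92: the indirect benefit is less than the cost.

No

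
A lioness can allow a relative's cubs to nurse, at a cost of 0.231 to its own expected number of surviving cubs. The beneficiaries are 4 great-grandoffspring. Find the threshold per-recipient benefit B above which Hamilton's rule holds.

r to a great-grandoffspring = 0.125 (three parent–offspring links: r = (1/2)^3 = 1/8).
Hamilton's rule with n recipients of equal r: n·r·B > C, so B > C/(n·r) = 0.231/(4·0.125) = 0.462.

0.462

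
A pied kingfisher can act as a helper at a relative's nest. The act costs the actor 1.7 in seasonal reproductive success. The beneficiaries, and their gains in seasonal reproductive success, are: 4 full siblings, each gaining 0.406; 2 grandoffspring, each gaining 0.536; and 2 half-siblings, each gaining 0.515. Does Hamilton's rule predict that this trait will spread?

Hamilton's rule: the trait is favored when the sum of r·B over every recipient exceeds the actor's cost C.
r to a full sibling = 1/2 (full sibs share both parents — two paths of length 2: r = 2·(1/2)^2 = 1/2).
r to a grandoffspring = 1/4 (two parent–offspring links: r = (1/2)^2 = 1/4).
r to a half-sibling = 1/4 (half-sibs share one parent — one path of length 2: r = (1/2)^2 = 1/4).
Summing one r·B term per recipient: 4·0.5·0.406 + 2·0.25·0.536 + 2·0.25·0.515 = 1.3375.
1.3375 < 1.7: the indirect benefit is less than the cost.

No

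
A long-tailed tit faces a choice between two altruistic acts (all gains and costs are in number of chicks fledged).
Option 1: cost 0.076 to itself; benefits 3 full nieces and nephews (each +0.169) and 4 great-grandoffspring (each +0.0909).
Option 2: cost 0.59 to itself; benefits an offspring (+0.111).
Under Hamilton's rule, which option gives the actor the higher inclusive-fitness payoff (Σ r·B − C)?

Option 1

Option 1: r to a full niece or nephew = 0.25.
Option 1: r to a great-grandoffspring = 0.125.
Option 1: Σ r·B − C = (3·0.25·0.169 + 4·0.125·0.0909) − 0.076 = 0.0962.
Option 2: r to an offspring = 0.5.
Option 2: Σ r·B − C = (1·0.5·0.111) − 0.59 = -0.5345.
Option 1 has the higher net inclusive-fitness payoff.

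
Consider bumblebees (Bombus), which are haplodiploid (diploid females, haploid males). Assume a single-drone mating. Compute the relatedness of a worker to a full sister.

Haplodiploid full sisters inherit their father's entire haploid genome identically (contributing 1/2) and on average half of their mother's contribution (1/2 · 1/2 = 1/4); r = 1/2 + 1/4 = 3/4.

0.75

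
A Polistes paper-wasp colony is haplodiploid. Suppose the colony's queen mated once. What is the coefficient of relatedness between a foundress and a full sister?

Haplodiploid full sisters inherit their father's entire haploid genome identically (contributing 1/2) and on average half of their mother's contribution (1/2 · 1/2 = 1/4); r = 1/2 + 1/4 = 3/4.

0.75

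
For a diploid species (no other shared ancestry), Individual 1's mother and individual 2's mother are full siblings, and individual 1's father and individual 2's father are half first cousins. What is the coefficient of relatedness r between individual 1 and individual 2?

0.140625

With two independent routes of shared ancestry, r is the sum of the two contributions.
Individual 1 and individual 2 are related in two ways: first cousins through their mothers (r = 1/8) and half second cousins through their fathers (r = 1/64).
r = 1/8 + 1/64 = 9/64 = 0.140625.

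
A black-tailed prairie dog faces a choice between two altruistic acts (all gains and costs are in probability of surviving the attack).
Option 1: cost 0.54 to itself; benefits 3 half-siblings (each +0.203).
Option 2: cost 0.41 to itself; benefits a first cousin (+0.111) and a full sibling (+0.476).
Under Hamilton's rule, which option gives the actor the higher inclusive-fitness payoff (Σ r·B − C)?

Option 2

Option 1: r to a half-sibling = 0.25.
Option 1: Σ r·B − C = (3·0.25·0.203) − 0.54 = -0.38775.
Option 2: r to a first cousin = 0.125.
Option 2: r to a full sibling = 0.5.
Option 2: Σ r·B − C = (1·0.125·0.111 + 1·0.5·0.476) − 0.41 = -0.158125.
Option 2 has the higher net inclusive-fitness payoff.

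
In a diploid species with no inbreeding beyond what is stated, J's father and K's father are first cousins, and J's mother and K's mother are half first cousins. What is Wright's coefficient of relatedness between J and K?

0.046875

With two independent routes of shared ancestry, r is the sum of the two contributions.
J and K are related in two ways: second cousins through their fathers (r = 1/32) and half second cousins through their mothers (r = 1/64).
r = 1/32 + 1/64 = 0.046875.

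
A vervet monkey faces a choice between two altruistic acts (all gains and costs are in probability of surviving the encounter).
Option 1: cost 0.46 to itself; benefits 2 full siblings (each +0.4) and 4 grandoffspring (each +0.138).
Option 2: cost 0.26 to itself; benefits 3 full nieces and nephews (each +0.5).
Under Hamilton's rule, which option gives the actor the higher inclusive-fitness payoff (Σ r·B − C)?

Option 1: r to a full sibling = 0.5.
Option 1: r to a grandoffspring = 0.25.
Option 1: Σ r·B − C = (2·0.5·0.4 + 4·0.25·0.138) − 0.46 = 0.078.
Option 2: r to a full niece or nephew = 0.25.
Option 2: Σ r·B − C = (3·0.25·0.5) − 0.26 = 0.115.
Option 2 has the higher net inclusive-fitness payoff.

Option 2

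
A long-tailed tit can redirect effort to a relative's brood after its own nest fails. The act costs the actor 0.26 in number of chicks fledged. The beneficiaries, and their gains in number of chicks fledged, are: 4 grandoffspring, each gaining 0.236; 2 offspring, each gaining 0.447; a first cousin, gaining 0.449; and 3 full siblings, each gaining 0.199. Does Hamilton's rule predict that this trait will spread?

Hamilton's rule: the trait is favored when the sum of r·B over every recipient exceeds the actor's cost C.
r to a grandoffspring = 1/4 (two parent–offspring links: r = (1/2)^2 = 1/4).
r to an offspring = 1/2 (one parent–offspring link: r = (1/2)^1 = 1/2).
r to a first cousin = 1/8 (first cousins share one grandparent pair — two paths of length 4: r = 2·(1/2)^4 = 1/8).
r to a full sibling = 1/2 (full sibs share both parents — two paths of length 2: r = 2·(1/2)^2 = 1/2).
Summing one r·B term per recipient: 4·0.25·0.236 + 2·0.5·0.447 + 1·0.125·0.449 + 3·0.5·0.199 = 1.037625.
1.037625 > 0.26: the indirect benefit exceeds the cost.

Yes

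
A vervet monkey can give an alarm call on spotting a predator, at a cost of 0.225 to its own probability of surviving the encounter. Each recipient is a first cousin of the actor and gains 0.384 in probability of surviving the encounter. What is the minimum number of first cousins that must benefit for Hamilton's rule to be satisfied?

r to a first cousin = 1/8 (first cousins share one grandparent pair — two paths of length 4: r = 2·(1/2)^4 = 1/8).
Hamilton's rule: n·r·B > C  ⇒  n > C/(r·B) = 0.225/(0.125·0.384) = 4.688.
The smallest integer exceeding 4.688 is 5.

5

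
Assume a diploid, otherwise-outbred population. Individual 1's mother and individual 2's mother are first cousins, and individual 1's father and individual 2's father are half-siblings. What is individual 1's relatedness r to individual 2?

Wright's path rule: contributions from independent ancestry routes add.
Individual 1 and individual 2 are related in two ways: second cousins through their mothers (r = 1/32) and half first cousins through their fathers (r = 1/16).
r = 1/32 + 1/16 = 0.09375.

0.09375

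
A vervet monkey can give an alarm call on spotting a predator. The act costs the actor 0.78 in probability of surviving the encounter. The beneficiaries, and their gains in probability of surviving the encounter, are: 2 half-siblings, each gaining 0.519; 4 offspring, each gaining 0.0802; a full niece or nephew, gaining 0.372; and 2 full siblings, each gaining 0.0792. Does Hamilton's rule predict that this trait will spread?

Hamilton's rule: the trait is favored when the sum of r·B over every recipient exceeds the actor's cost C.
r to a half-sibling = 1/4 (half-sibs share one parent — one path of length 2: r = (1/2)^2 = 1/4).
r to an offspring = 0.5 (one parent–offspring link: r = (1/2)^1 = 1/2).
r to a full niece or nephew = 1/4 (full aunt/uncle↔niece/nephew: two paths of length 3 through the shared grandparent pair: r = 2·(1/2)^3 = 1/4).
r to a full sibling = 0.5 (full sibs share both parents — two paths of length 2: r = 2·(1/2)^2 = 1/2).
Summing one r·B term per recipient: 2·0.25·0.519 + 4·0.5·0.0802 + 1·0.25·0.372 + 2·0.5·0.0792 = 0.5921.
0.5921 < 0.78: the indirect benefit is less than the cost.

No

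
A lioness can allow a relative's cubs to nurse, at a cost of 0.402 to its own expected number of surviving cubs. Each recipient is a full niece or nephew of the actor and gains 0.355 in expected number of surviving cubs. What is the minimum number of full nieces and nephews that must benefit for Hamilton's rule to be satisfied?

r to a full niece or nephew = 0.25 (full aunt/uncle↔niece/nephew: two paths of length 3 through the shared grandparent pair: r = 2·(1/2)^3 = 1/4).
Hamilton's rule: n·r·B > C  ⇒  n > C/(r·B) = 0.402/(0.25·0.355) = 4.53.
The smallest integer exceeding 4.53 is 5.

5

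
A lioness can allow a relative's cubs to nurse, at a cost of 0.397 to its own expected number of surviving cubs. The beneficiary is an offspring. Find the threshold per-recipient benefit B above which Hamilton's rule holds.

r to an offspring = 0.5 (one parent–offspring link: r = (1/2)^1 = 1/2).
Hamilton's rule with n recipients of equal r: n·r·B > C, so B > C/(n·r) = 0.397/(1·0.5) = 0.794.

0.794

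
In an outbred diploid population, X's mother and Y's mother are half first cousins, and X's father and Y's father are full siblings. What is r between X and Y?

Wright's path rule: contributions from independent ancestry routes add.
X and Y are related in two ways: half second cousins through their mothers (r = 1/64) and first cousins through their fathers (r = 1/8).
r = 1/64 + 1/8 = 9/64 = 0.140625.

0.140625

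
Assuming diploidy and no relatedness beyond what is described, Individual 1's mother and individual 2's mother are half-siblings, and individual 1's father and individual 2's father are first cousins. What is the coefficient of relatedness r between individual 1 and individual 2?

0.09375

Wright's path rule: contributions from independent ancestry routes add.
Individual 1 and individual 2 are related in two ways: half first cousins through their mothers (r = 1/16) and second cousins through their fathers (r = 1/32).
r = 1/16 + 1/32 = 3/32 = 0.09375.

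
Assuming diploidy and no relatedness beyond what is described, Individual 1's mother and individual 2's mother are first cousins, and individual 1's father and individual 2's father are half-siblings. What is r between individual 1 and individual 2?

Independent pedigree routes through distinct common ancestors add.
Individual 1 and individual 2 are related in two ways: second cousins through their mothers (r = 1/32) and half first cousins through their fathers (r = 1/16).
r = 1/32 + 1/16 = 0.09375.

0.09375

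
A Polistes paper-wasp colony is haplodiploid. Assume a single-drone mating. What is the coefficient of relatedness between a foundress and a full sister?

0.75

Haplodiploid full sisters inherit their father's entire haploid genome identically (contributing 1/2) and on average half of their mother's contribution (1/2 · 1/2 = 1/4); r = 1/2 + 1/4 = 3/4.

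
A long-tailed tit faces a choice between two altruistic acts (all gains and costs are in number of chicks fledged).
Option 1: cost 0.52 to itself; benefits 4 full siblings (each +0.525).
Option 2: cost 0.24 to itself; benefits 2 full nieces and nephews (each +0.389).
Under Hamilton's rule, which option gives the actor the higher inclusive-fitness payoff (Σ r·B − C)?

Option 1: r to a full sibling = 0.5.
Option 1: Σ r·B − C = (4·0.5·0.525) − 0.52 = 0.53.
Option 2: r to a full niece or nephew = 0.25.
Option 2: Σ r·B − C = (2·0.25·0.389) − 0.24 = -0.0455.
Option 1 has the higher net inclusive-fitness payoff.

Option 1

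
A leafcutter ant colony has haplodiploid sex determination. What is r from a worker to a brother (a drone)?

Her haploid brother carries none of their father's genes and a random half of their mother's genome; that half matches the maternal half of her own genome with probability 1/2: r = 1/2 · 1/2 = 1/4.

0.25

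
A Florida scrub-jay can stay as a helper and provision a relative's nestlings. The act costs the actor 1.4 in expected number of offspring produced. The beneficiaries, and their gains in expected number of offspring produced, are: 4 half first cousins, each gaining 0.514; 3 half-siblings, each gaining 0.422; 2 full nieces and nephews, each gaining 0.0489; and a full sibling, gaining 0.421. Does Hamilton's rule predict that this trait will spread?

Hamilton's rule: the trait is favored when the sum of r·B over every recipient exceeds the actor's cost C.
r to a half first cousin = 1/16 (half first cousins share one grandparent — one path of length 4: r = (1/2)^4 = 1/16).
r to a half-sibling = 0.25 (half-sibs share one parent — one path of length 2: r = (1/2)^2 = 1/4).
r to a full niece or nephew = 1/4 (full aunt/uncle↔niece/nephew: two paths of length 3 through the shared grandparent pair: r = 2·(1/2)^3 = 1/4).
r to a full sibling = 1/2 (full sibs share both parents — two paths of length 2: r = 2·(1/2)^2 = 1/2).
Summing one r·B term per recipient: 4·0.0625·0.514 + 3·0.25·0.422 + 2·0.25·0.0489 + 1·0.5·0.421 = 0.67995.
0.67995 < 1.4: the indirect benefit is less than the cost.

No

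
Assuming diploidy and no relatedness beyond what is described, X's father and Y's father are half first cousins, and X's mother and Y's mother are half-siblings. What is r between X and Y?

0.078125

Independent pedigree routes through distinct common ancestors add.
X and Y are related in two ways: half second cousins through their fathers (r = 1/64) and half first cousins through their mothers (r = 1/16).
r = 1/64 + 1/16 = 0.078125.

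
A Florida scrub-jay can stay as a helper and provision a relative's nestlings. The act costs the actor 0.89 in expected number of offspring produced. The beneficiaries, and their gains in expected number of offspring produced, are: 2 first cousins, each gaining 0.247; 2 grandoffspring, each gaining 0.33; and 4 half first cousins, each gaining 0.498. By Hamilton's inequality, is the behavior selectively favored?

No

Hamilton's rule: the trait is favored when the sum of r·B over every recipient exceeds the actor's cost C.
r to a first cousin = 1/8 (first cousins share one grandparent pair — two paths of length 4: r = 2·(1/2)^4 = 1/8).
r to a grandoffspring = 0.25 (two parent–offspring links: r = (1/2)^2 = 1/4).
r to a half first cousin = 0.0625 (half first cousins share one grandparent — one path of length 4: r = (1/2)^4 = 1/16).
Summing one r·B term per recipient: 2·0.125·0.247 + 2·0.25·0.33 + 4·0.0625·0.498 = 0.35125.
0.35125 < 0.89: the indirect benefit is less than the cost.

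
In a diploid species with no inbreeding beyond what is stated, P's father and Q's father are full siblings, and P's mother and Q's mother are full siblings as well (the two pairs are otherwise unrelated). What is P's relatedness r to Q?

0.25

Independent pedigree routes through distinct common ancestors add.
P and Q are related in two ways: first cousins through their fathers (r = 1/8) and first cousins through their mothers (r = 1/8) — i.e. double first cousins.
r = 1/8 + 1/8 = 0.25.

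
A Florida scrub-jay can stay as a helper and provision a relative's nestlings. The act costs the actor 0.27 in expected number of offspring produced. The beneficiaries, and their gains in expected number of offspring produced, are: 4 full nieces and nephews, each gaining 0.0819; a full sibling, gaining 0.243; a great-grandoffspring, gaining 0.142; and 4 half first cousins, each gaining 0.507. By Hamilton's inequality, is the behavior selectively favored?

Yes

Hamilton's rule: the trait is favored when the sum of r·B over every recipient exceeds the actor's cost C.
r to a full niece or nephew = 1/4 (full aunt/uncle↔niece/nephew: two paths of length 3 through the shared grandparent pair: r = 2·(1/2)^3 = 1/4).
r to a full sibling = 1/2 (full sibs share both parents — two paths of length 2: r = 2·(1/2)^2 = 1/2).
r to a great-grandoffspring = 0.125 (three parent–offspring links: r = (1/2)^3 = 1/8).
r to a half first cousin = 0.0625 (half first cousins share one grandparent — one path of length 4: r = (1/2)^4 = 1/16).
Summing one r·B term per recipient: 4·0.25·0.0819 + 1·0.5·0.243 + 1·0.125·0.142 + 4·0.0625·0.507 = 0.3479.
0.3479 > 0.27: the indirect benefit exceeds the cost.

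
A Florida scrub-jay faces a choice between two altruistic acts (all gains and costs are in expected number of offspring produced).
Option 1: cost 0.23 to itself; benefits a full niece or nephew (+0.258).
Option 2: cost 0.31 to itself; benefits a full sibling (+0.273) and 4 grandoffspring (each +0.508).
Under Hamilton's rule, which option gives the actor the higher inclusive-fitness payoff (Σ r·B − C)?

Option 2

Option 1: r to a full niece or nephew = 0.25.
Option 1: Σ r·B − C = (1·0.25·0.258) − 0.23 = -0.1655.
Option 2: r to a full sibling = 0.5.
Option 2: r to a grandoffspring = 0.25.
Option 2: Σ r·B − C = (1·0.5·0.273 + 4·0.25·0.508) − 0.31 = 0.3345.
Option 2 has the higher net inclusive-fitness payoff.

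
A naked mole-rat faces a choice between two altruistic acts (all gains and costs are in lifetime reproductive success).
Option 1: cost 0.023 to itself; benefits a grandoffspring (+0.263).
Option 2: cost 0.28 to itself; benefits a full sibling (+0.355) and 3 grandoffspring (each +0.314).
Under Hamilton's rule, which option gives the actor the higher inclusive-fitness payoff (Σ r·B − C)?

Option 2

Option 1: r to a grandoffspring = 0.25.
Option 1: Σ r·B − C = (1·0.25·0.263) − 0.023 = 0.04275.
Option 2: r to a full sibling = 0.5.
Option 2: r to a grandoffspring = 0.25.
Option 2: Σ r·B − C = (1·0.5·0.355 + 3·0.25·0.314) − 0.28 = 0.133.
Option 2 has the higher net inclusive-fitness payoff.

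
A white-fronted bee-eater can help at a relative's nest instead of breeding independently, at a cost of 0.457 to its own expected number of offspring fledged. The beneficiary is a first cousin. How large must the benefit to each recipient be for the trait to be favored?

3.656

r to a first cousin = 0.125 (first cousins share one grandparent pair — two paths of length 4: r = 2·(1/2)^4 = 1/8).
Hamilton's rule with n recipients of equal r: n·r·B > C, so B > C/(n·r) = 0.457/(1·0.125) = 3.656.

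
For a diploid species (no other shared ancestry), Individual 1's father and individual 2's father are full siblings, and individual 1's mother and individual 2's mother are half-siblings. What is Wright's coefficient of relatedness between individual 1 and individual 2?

0.1875

Relatedness sums over independent paths through distinct common ancestors.
Individual 1 and individual 2 are related in two ways: first cousins through their fathers (r = 1/8) and half first cousins through their mothers (r = 1/16).
r = 1/8 + 1/16 = 0.1875.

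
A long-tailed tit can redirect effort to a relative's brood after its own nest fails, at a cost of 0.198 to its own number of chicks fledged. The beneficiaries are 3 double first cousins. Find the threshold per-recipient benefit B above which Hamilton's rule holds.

r to a double first cousin = 0.25 (double first cousins share both grandparent pairs — four paths of length 4: r = 4·(1/2)^4 = 1/4).
Hamilton's rule with n recipients of equal r: n·r·B > C, so B > C/(n·r) = 0.198/(3·0.25) = 0.264.

0.264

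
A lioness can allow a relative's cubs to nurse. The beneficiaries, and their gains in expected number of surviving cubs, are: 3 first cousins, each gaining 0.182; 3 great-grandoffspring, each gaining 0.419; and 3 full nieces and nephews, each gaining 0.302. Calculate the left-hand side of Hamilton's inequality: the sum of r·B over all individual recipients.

r to a first cousin = 1/8 (first cousins share one grandparent pair — two paths of length 4: r = 2·(1/2)^4 = 1/8).
r to a great-grandoffspring = 1/8 (three parent–offspring links: r = (1/2)^3 = 1/8).
r to a full niece or nephew = 1/4 (full aunt/uncle↔niece/nephew: two paths of length 3 through the shared grandparent pair: r = 2·(1/2)^3 = 1/4).
Summing one r·B term per recipient: 3·0.125·0.182 + 3·0.125·0.419 + 3·0.25·0.302 = 0.451875.

0.451875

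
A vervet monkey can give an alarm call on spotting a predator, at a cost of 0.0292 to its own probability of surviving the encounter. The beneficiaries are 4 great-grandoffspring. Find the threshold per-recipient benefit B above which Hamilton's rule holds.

0.0584

r to a great-grandoffspring = 0.125 (three parent–offspring links: r = (1/2)^3 = 1/8).
Hamilton's rule with n recipients of equal r: n·r·B > C, so B > C/(n·r) = 0.0292/(4·0.125) = 0.0584.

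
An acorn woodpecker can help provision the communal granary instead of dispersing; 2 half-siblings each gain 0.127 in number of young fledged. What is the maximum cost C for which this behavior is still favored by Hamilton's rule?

0.0635

r to a half-sibling = 1/4 (half-sibs share one parent — one path of length 2: r = (1/2)^2 = 1/4).
Hamilton's rule: n·r·B > C, so the trait is favored while C < n·r·B = 2·0.25·0.127 = 0.0635.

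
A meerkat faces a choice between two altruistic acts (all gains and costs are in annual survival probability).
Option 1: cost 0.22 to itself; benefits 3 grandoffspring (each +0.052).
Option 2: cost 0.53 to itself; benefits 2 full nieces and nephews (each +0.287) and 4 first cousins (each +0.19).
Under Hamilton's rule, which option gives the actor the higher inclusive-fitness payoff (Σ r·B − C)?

Option 1

Option 1: r to a grandoffspring = 0.25.
Option 1: Σ r·B − C = (3·0.25·0.052) − 0.22 = -0.181.
Option 2: r to a full niece or nephew = 0.25.
Option 2: r to a first cousin = 0.125.
Option 2: Σ r·B − C = (2·0.25·0.287 + 4·0.125·0.19) − 0.53 = -0.2915.
Option 1 has the higher net inclusive-fitness payoff.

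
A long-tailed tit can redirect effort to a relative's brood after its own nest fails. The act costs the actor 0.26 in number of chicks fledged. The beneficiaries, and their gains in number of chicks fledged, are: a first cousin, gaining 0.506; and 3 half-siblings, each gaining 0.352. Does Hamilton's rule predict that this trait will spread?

Yes

Hamilton's rule: the trait is favored when the sum of r·B over every recipient exceeds the actor's cost C.
r to a first cousin = 0.125 (first cousins share one grandparent pair — two paths of length 4: r = 2·(1/2)^4 = 1/8).
r to a half-sibling = 0.25 (half-sibs share one parent — one path of length 2: r = (1/2)^2 = 1/4).
Summing one r·B term per recipient: 1·0.125·0.506 + 3·0.25·0.352 = 0.32725.
0.32725 > 0.26: the indirect benefit exceeds the cost.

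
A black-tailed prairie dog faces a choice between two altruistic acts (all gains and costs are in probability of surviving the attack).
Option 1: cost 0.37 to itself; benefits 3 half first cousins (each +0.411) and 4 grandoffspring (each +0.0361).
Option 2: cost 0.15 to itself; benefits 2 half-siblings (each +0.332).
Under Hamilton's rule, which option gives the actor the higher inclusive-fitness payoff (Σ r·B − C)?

Option 2

Option 1: r to a half first cousin = 0.0625.
Option 1: r to a grandoffspring = 0.25.
Option 1: Σ r·B − C = (3·0.0625·0.411 + 4·0.25·0.0361) − 0.37 = -0.2568375.
Option 2: r to a half-sibling = 0.25.
Option 2: Σ r·B − C = (2·0.25·0.332) − 0.15 = 0.016.
Option 2 has the higher net inclusive-fitness payoff.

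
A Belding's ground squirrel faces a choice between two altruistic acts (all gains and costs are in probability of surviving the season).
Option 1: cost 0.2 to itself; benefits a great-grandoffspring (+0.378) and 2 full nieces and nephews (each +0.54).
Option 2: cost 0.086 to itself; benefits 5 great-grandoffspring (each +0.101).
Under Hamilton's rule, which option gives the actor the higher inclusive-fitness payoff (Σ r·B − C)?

Option 1

Option 1: r to a great-grandoffspring = 0.125.
Option 1: r to a full niece or nephew = 0.25.
Option 1: Σ r·B − C = (1·0.125·0.378 + 2·0.25·0.54) − 0.2 = 0.11725.
Option 2: r to a great-grandoffspring = 0.125.
Option 2: Σ r·B − C = (5·0.125·0.101) − 0.086 = -0.022875.
Option 1 has the higher net inclusive-fitness payoff.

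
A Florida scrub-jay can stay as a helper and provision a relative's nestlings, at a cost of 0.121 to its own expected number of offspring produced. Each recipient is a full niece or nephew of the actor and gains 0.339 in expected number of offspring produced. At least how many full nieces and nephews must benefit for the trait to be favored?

2

r to a full niece or nephew = 1/4 (full aunt/uncle↔niece/nephew: two paths of length 3 through the shared grandparent pair: r = 2·(1/2)^3 = 1/4).
Hamilton's rule: n·r·B > C  ⇒  n > C/(r·B) = 0.121/(0.25·0.339) = 1.428.
The smallest integer exceeding 1.428 is 2.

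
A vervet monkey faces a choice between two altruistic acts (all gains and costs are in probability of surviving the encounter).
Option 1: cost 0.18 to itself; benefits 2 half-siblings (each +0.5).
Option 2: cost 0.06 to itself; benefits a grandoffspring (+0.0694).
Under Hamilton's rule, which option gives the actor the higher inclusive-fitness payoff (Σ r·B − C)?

Option 1

Option 1: r to a half-sibling = 0.25.
Option 1: Σ r·B − C = (2·0.25·0.5) − 0.18 = 0.07.
Option 2: r to a grandoffspring = 0.25.
Option 2: Σ r·B − C = (1·0.25·0.0694) − 0.06 = -0.04265.
Option 1 has the higher net inclusive-fitness payoff.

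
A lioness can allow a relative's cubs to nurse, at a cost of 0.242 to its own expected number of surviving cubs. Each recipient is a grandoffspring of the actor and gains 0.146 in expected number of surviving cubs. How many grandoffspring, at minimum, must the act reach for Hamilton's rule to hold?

r to a grandoffspring = 0.25 (two parent–offspring links: r = (1/2)^2 = 1/4).
Hamilton's rule: n·r·B > C  ⇒  n > C/(r·B) = 0.242/(0.25·0.146) = 6.63.
The smallest integer exceeding 6.63 is 7.

7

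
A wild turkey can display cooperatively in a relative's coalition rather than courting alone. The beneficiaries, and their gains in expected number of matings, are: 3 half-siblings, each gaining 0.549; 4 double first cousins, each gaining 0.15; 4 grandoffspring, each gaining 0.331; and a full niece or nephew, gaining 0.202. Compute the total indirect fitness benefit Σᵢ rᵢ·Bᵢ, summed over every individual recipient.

0.94325

r to a half-sibling = 1/4 (half-sibs share one parent — one path of length 2: r = (1/2)^2 = 1/4).
r to a double first cousin = 0.25 (double first cousins share both grandparent pairs — four paths of length 4: r = 4·(1/2)^4 = 1/4).
r to a grandoffspring = 0.25 (two parent–offspring links: r = (1/2)^2 = 1/4).
r to a full niece or nephew = 0.25 (full aunt/uncle↔niece/nephew: two paths of length 3 through the shared grandparent pair: r = 2·(1/2)^3 = 1/4).
Summing one r·B term per recipient: 3·0.25·0.549 + 4·0.25·0.15 + 4·0.25·0.331 + 1·0.25·0.202 = 0.94325.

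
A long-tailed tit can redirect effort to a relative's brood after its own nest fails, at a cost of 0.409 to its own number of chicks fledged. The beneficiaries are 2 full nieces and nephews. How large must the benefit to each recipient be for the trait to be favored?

r to a full niece or nephew = 0.25 (full aunt/uncle↔niece/nephew: two paths of length 3 through the shared grandparent pair: r = 2·(1/2)^3 = 1/4).
Hamilton's rule with n recipients of equal r: n·r·B > C, so B > C/(n·r) = 0.409/(2·0.25) = 0.818.

0.818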